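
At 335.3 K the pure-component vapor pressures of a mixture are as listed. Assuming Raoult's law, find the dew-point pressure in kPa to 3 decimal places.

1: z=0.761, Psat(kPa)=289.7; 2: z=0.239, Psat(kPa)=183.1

Pdew = 254.314 kPa

At the dew point ψ → 1, so Σzᵢ/Kᵢ = 1 with Kᵢ = Pᵢˢᵃᵗ/P ⇒ 1/P = Σzᵢ/Pᵢˢᵃᵗ.
1/P = 0.761/289.7 + 0.239/183.1 = 0.003932 ⇒ P = 254.314 kPa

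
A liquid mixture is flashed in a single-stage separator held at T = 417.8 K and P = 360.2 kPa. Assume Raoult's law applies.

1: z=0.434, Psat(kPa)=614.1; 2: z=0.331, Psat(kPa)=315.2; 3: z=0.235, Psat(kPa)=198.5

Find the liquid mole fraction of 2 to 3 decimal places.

Raoult's law: Kᵢ = Pᵢˢᵃᵗ/P = Pᵢˢᵃᵗ/360.2.
  K_1 = 614.1/360.2 = 1.70489, K_2 = 315.2/360.2 = 0.87507, K_3 = 198.5/360.2 = 0.55108
Rachford–Rice: g(V/F) = Σ zᵢ(Kᵢ−1)/(1+V/F(Kᵢ−1)) = 0.
Check two-phase: ΣzᵢKᵢ = 1.159 > 1 and Σzᵢ/Kᵢ = 1.059 > 1, so g(0) = 0.159 > 0 and g(1) = -0.059 < 0.
Newton iteration, V/F⁰ = 0.5:
  V/F = 0.500: g = 0.0461, g' = -0.203 → V/F = 0.727
  V/F = 0.727: g = 0.0001, g' = -0.205 → V/F = 0.728
Converged at V/F = 0.728.
Compositions from xᵢ = zᵢ/(1+V/F(Kᵢ−1)), yᵢ = Kᵢxᵢ:
  1: x = 0.287, y = 0.489
  2: x = 0.364, y = 0.319
  3: x = 0.349, y = 0.192

x_2 = 0.364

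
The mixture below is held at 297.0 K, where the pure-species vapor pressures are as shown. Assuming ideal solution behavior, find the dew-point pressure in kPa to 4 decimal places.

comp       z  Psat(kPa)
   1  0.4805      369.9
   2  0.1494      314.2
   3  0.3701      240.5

At the dew point ψ → 1, so Σzᵢ/Kᵢ = 1 with Kᵢ = Pᵢˢᵃᵗ/P ⇒ 1/P = Σzᵢ/Pᵢˢᵃᵗ.
1/P = 0.4805/369.9 + 0.1494/314.2 + 0.3701/240.5 = 0.0033134 ⇒ P = 301.8075 kPa

Pdew = 301.8075 kPa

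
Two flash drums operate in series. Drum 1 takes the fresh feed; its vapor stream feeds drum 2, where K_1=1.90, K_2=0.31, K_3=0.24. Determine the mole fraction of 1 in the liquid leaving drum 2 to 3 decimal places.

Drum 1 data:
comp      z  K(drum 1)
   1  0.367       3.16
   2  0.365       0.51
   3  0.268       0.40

x_1 (drum 2) = 0.444

Drum 1:
Rachford–Rice: g(ψ₁) = Σ zᵢ(Kᵢ−1)/(1+ψ₁(Kᵢ−1)) = 0.
g(0) = ΣzᵢKᵢ − 1 = 0.453 and g(1) = 1 − Σzᵢ/Kᵢ = -0.502, so a root lies in (0, 1).
Iterate (Newton) starting at ψ₁ = 0.57:
  ψ₁ = 0.570: g = -0.1372, g' = -0.736 → ψ₁ = 0.383
  ψ₁ = 0.383: g = 0.0046, g' = -0.808 → ψ₁ = 0.389
Converged at ψ₁ = 0.389.
Drum-1 compositions:
  1: x = 0.199, y = 0.630
  2: x = 0.451, y = 0.230
  3: x = 0.350, y = 0.140
Drum-2 feed = drum-1 vapor: z₂ = (0.6302, 0.2300, 0.1398).
Drum 2:
Material balance + equilibrium reduce to Σ zᵢ(Kᵢ−1)/(1+ψ₂(Kᵢ−1)) = 0.
Feasibility: ΣzᵢKᵢ = 1.302, Σzᵢ/Kᵢ = 1.656 — both > 1, two phases present.
Newton iteration, ψ₂⁰ = 0.5:
  ψ₂ = 0.500: g = -0.0226, g' = -0.708 → ψ₂ = 0.468
Converged at ψ₂ = 0.468.
  1: x = 0.444, y = 0.843
  2: x = 0.340, y = 0.105
  3: x = 0.217, y = 0.052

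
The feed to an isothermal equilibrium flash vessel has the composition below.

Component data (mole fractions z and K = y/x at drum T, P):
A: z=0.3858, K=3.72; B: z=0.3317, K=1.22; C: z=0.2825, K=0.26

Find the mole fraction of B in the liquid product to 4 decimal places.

Let β = V/F and solve Σ zᵢ(Kᵢ−1)/(1+β(Kᵢ−1)) = 0.
Check two-phase: ΣzᵢKᵢ = 1.9133 > 1 and Σzᵢ/Kᵢ = 1.4621 > 1, so g(0) = 0.9133 > 0 and g(1) = -0.4621 < 0.
Newton iteration, β⁰ = 0.46:
  β = 0.4600: g = 0.21547, g' = -0.9320 → β = 0.6912
  β = 0.6912: g = -0.00022, g' = -1.0044 → β = 0.6910
Converged at β = 0.6910.
Compositions from xᵢ = zᵢ/(1+β(Kᵢ−1)), yᵢ = Kᵢxᵢ:
  A: x = 0.1340, y = 0.4984
  B: x = 0.2879, y = 0.3513
  C: x = 0.5781, y = 0.1503

x_B = 0.2879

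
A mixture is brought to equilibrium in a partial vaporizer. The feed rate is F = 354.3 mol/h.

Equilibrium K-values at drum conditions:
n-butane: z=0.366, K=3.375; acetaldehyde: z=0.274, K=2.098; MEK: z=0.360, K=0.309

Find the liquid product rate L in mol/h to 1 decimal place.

Newton iteration, ψ⁰ = 0.47:
  ψ = 0.470: g = 0.2408, g' = -0.982 → ψ = 0.715
  ψ = 0.715: g = -0.0013, g' = -1.059 → ψ = 0.714
Converged at ψ = 0.714.
Then V = ψ·F = 0.7141·354.3 = 253.0 mol/h and L = F − V = 101.3 mol/h.

L = 101.3 mol/h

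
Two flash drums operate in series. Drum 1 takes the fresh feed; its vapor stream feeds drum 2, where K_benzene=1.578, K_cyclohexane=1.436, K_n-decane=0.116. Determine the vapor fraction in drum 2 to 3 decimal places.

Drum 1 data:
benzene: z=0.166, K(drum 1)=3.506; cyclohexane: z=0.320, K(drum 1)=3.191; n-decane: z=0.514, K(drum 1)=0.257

V/F (drum 2) = 0.510

Drum 1:
Rachford–Rice: g(ψ₁) = Σ zᵢ(Kᵢ−1)/(1+ψ₁(Kᵢ−1)) = 0.
g(0) = ΣzᵢKᵢ − 1 = 0.735 and g(1) = 1 − Σzᵢ/Kᵢ = -1.148, so a root lies in (0, 1).
Iterate (Newton) starting at ψ₁ = 0.45:
  ψ₁ = 0.450: g = -0.0252, g' = -1.260 → ψ₁ = 0.430
Converged at ψ₁ = 0.430.
Drum-1 compositions:
  benzene: x = 0.080, y = 0.280
  cyclohexane: x = 0.165, y = 0.526
  n-decane: x = 0.755, y = 0.194
Drum-2 feed = drum-1 vapor: z₂ = (0.2801, 0.5258, 0.1941).
Drum 2:
Material balance + equilibrium reduce to Σ zᵢ(Kᵢ−1)/(1+ψ₂(Kᵢ−1)) = 0.
Check two-phase: ΣzᵢKᵢ = 1.220 > 1 and Σzᵢ/Kᵢ = 2.217 > 1, so g(0) = 0.220 > 0 and g(1) = -1.217 < 0.
Newton iteration, ψ₂⁰ = 0.5:
  ψ₂ = 0.500: g = 0.0063, g' = -0.611 → ψ₂ = 0.510
Converged at ψ₂ = 0.510.
  benzene: x = 0.216, y = 0.341
  cyclohexane: x = 0.430, y = 0.618
  n-decane: x = 0.354, y = 0.041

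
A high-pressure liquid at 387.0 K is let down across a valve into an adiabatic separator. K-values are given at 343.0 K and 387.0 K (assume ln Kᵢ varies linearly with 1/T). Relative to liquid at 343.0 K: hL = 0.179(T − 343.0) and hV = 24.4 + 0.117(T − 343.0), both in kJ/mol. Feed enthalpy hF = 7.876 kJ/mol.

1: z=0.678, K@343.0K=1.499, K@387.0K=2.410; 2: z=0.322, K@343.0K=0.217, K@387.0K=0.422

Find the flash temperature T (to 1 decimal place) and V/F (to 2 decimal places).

T = 346.2 K, V/F = 0.30

Adiabatic flash: solve Rachford–Rice at each trial T, then check hF = ψ·hV(T) + (1−ψ)·hL(T).
  T = 343.0 K: K = (1.499, 0.217), RR gives ψ = 0.221, H_out = 5.383 kJ/mol
  T = 387.0 K: K = (2.410, 0.422), RR gives ψ = 0.945, H_out = 28.348 kJ/mol
  T = 365.0 K: K = (1.928, 0.309), RR gives ψ = 0.634, H_out = 18.540 kJ/mol
  T = 354.0 K: K = (1.707, 0.260), RR gives ψ = 0.461, H_out = 12.901 kJ/mol
  T = 348.5 K: K = (1.601, 0.238), RR gives ψ = 0.354, H_out = 9.504 kJ/mol
  T = 345.8 K: K = (1.551, 0.228), RR gives ψ = 0.293, H_out = 7.596 kJ/mol
  T = 347.1 K: K = (1.575, 0.233), RR gives ψ = 0.323, H_out = 8.538 kJ/mol
Linear interpolation between T = 345.8 (H_out = 7.596) and T = 347.1 (H_out = 8.538) on hF = 7.876 gives T ≈ 346.2 K, at which ψ = 0.30.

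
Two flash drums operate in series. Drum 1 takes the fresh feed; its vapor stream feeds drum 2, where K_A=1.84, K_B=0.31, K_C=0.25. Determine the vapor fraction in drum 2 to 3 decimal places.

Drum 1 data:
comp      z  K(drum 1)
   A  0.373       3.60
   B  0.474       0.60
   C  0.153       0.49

V/F (drum 2) = 0.141

Drum 1:
Material balance + equilibrium reduce to Σ zᵢ(Kᵢ−1)/(1+ψ₁(Kᵢ−1)) = 0.
g(0) = ΣzᵢKᵢ − 1 = 0.702 and g(1) = 1 − Σzᵢ/Kᵢ = -0.206, so a root lies in (0, 1).
Newton–Raphson from ψ₁ = 0.34:
  ψ₁ = 0.340: g = 0.2009, g' = -0.870 → ψ₁ = 0.571
  ψ₁ = 0.571: g = 0.0346, g' = -0.615 → ψ₁ = 0.627
  ψ₁ = 0.627: g = 0.0009, g' = -0.586 → ψ₁ = 0.629
Converged at ψ₁ = 0.629.
Drum-1 compositions:
  A: x = 0.142, y = 0.510
  B: x = 0.633, y = 0.380
  C: x = 0.225, y = 0.110
Drum-2 feed = drum-1 vapor: z₂ = (0.5097, 0.3799, 0.1103).
Drum 2:
Material balance + equilibrium reduce to Σ zᵢ(Kᵢ−1)/(1+ψ₂(Kᵢ−1)) = 0.
Feasibility: ΣzᵢKᵢ = 1.083, Σzᵢ/Kᵢ = 1.944 — both > 1, two phases present.
Iterate (Newton) starting at ψ₂ = 0.5:
  ψ₂ = 0.500: g = -0.2311, g' = -0.759 → ψ₂ = 0.195
  ψ₂ = 0.195: g = -0.0322, g' = -0.592 → ψ₂ = 0.141
Converged at ψ₂ = 0.141.
  A: x = 0.456, y = 0.839
  B: x = 0.421, y = 0.130
  C: x = 0.123, y = 0.031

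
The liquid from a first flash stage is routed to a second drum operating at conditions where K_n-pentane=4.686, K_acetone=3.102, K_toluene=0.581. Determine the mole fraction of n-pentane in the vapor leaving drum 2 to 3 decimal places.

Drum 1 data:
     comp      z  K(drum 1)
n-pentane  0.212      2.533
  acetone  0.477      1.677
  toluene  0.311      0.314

y_n-pentane (drum 2) = 0.125

Drum 1:
Let ψ₁ = V/F and solve Σ zᵢ(Kᵢ−1)/(1+ψ₁(Kᵢ−1)) = 0.
Check two-phase: ΣzᵢKᵢ = 1.435 > 1 and Σzᵢ/Kᵢ = 1.359 > 1, so g(0) = 0.435 > 0 and g(1) = -0.359 < 0.
Newton–Raphson from ψ₁ = 0.5:
  ψ₁ = 0.500: g = 0.1005, g' = -0.621 → ψ₁ = 0.662
  ψ₁ = 0.662: g = -0.0065, g' = -0.718 → ψ₁ = 0.653
Converged at ψ₁ = 0.653.
Drum-1 compositions:
  n-pentane: x = 0.106, y = 0.268
  acetone: x = 0.331, y = 0.555
  toluene: x = 0.563, y = 0.177
Drum-2 feed = drum-1 liquid: z₂ = (0.1060, 0.3308, 0.5632).
Drum 2:
Let ψ₂ = V/F and solve Σ zᵢ(Kᵢ−1)/(1+ψ₂(Kᵢ−1)) = 0.
Feasibility: ΣzᵢKᵢ = 1.850, Σzᵢ/Kᵢ = 1.099 — both > 1, two phases present.
Iterate (Newton) starting at ψ₂ = 0.5:
  ψ₂ = 0.500: g = 0.1779, g' = -0.684 → ψ₂ = 0.760
  ψ₂ = 0.760: g = 0.0241, g' = -0.529 → ψ₂ = 0.806
Converged at ψ₂ = 0.806.
  n-pentane: x = 0.027, y = 0.125
  acetone: x = 0.123, y = 0.381
  toluene: x = 0.851, y = 0.494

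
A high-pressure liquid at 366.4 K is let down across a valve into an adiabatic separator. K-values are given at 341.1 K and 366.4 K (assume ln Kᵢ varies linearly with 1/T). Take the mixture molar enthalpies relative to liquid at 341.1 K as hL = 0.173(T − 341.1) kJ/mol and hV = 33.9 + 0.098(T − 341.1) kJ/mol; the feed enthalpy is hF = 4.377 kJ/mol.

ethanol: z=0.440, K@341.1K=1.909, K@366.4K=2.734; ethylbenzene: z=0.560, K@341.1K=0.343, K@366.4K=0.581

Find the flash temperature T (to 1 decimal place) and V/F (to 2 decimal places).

Adiabatic flash: solve Rachford–Rice at each trial T, then check hF = ψ·hV(T) + (1−ψ)·hL(T).
  T = 341.1 K: K = (1.909, 0.343), RR gives ψ = 0.054, H_out = 1.819 kJ/mol
  T = 366.4 K: K = (2.734, 0.581), RR gives ψ = 0.727, H_out = 27.648 kJ/mol
  T = 353.8 K: K = (2.301, 0.451), RR gives ψ = 0.371, H_out = 14.425 kJ/mol
  T = 347.5 K: K = (2.101, 0.395), RR gives ψ = 0.218, H_out = 8.404 kJ/mol
  T = 344.3 K: K = (2.004, 0.368), RR gives ψ = 0.138, H_out = 5.213 kJ/mol
  T = 342.7 K: K = (1.956, 0.355), RR gives ψ = 0.097, H_out = 3.547 kJ/mol
Linear interpolation between T = 342.7 (H_out = 3.547) and T = 344.3 (H_out = 5.213) on hF = 4.377 gives T ≈ 343.5 K, at which ψ = 0.12.

T = 343.5 K, V/F = 0.12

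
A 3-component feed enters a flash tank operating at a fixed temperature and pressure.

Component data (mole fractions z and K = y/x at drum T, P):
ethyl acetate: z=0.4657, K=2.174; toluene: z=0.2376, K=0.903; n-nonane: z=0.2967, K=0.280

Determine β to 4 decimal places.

β = 0.4785

Newton iteration, β⁰ = 0.51:
  β = 0.5100: g = -0.01986, g' = -0.6377 → β = 0.4789
  β = 0.4789: g = -0.00023, g' = -0.6237 → β = 0.4785
Converged at β = 0.4785.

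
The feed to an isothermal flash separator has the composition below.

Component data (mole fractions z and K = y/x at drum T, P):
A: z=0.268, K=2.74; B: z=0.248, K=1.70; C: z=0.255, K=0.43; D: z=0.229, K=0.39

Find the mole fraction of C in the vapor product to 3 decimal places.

Rachford–Rice: g(ψ) = Σ zᵢ(Kᵢ−1)/(1+ψ(Kᵢ−1)) = 0.
g(0) = ΣzᵢKᵢ − 1 = 0.355 and g(1) = 1 − Σzᵢ/Kᵢ = -0.424, so a root lies in (0, 1).
Newton iteration, ψ⁰ = 0.5:
  ψ = 0.500: g = -0.0263, g' = -0.637 → ψ = 0.459
Converged at ψ = 0.459.
Compositions from xᵢ = zᵢ/(1+ψ(Kᵢ−1)), yᵢ = Kᵢxᵢ:
  A: x = 0.149, y = 0.408
  B: x = 0.188, y = 0.319
  C: x = 0.345, y = 0.148
  D: x = 0.318, y = 0.124

y_C = 0.148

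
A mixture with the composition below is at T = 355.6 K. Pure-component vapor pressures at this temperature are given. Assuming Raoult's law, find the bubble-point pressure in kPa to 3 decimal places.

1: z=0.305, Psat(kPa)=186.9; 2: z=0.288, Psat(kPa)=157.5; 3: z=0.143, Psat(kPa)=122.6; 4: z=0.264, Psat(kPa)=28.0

Pbub = 127.288 kPa

At the bubble point ψ → 0, so ΣzᵢKᵢ = 1 with Kᵢ = Pᵢˢᵃᵗ/P ⇒ P = ΣzᵢPᵢˢᵃᵗ.
P = 0.305·186.9 + 0.288·157.5 + 0.143·122.6 + 0.264·28.0 = 127.288 kPa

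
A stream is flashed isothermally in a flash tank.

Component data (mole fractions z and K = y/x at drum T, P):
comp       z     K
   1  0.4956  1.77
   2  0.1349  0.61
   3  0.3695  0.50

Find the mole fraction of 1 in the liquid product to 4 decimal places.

Rachford–Rice: g(V/F) = Σ zᵢ(Kᵢ−1)/(1+V/F(Kᵢ−1)) = 0.
Feasibility: ΣzᵢKᵢ = 1.1443, Σzᵢ/Kᵢ = 1.2401 — both > 1, two phases present.
Iterate (Newton) starting at V/F = 0.65:
  V/F = 0.6500: g = -0.08986, g' = -0.3701 → V/F = 0.4072
  V/F = 0.4072: g = -0.00400, g' = -0.3449 → V/F = 0.3956
Converged at V/F = 0.3956.
Compositions from xᵢ = zᵢ/(1+V/F(Kᵢ−1)), yᵢ = Kᵢxᵢ:
  1: x = 0.3799, y = 0.6724
  2: x = 0.1595, y = 0.0973
  3: x = 0.4606, y = 0.2303

x_1 = 0.3799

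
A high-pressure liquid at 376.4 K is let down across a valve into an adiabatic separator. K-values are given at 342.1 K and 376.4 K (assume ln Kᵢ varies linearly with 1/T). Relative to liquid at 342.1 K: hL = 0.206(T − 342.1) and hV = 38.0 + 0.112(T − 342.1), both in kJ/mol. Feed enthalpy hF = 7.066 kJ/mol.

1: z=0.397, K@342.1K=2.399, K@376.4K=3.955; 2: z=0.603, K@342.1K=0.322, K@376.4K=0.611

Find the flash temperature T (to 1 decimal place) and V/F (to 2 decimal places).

T = 343.5 K, V/F = 0.18

Adiabatic flash: solve Rachford–Rice at each trial T, then check hF = ψ·hV(T) + (1−ψ)·hL(T).
  T = 342.1 K: K = (2.399, 0.322), RR gives ψ = 0.155, H_out = 5.872 kJ/mol
  T = 376.4 K: K = (3.955, 0.611), RR gives ψ = 0.817, H_out = 35.460 kJ/mol
  T = 359.2 K: K = (3.115, 0.450), RR gives ψ = 0.437, H_out = 19.414 kJ/mol
  T = 350.6 K: K = (2.740, 0.382), RR gives ψ = 0.296, H_out = 12.752 kJ/mol
  T = 346.4 K: K = (2.568, 0.351), RR gives ψ = 0.227, H_out = 9.439 kJ/mol
  T = 344.2 K: K = (2.481, 0.336), RR gives ψ = 0.191, H_out = 7.643 kJ/mol
Linear interpolation between T = 342.1 (H_out = 5.872) and T = 344.2 (H_out = 7.643) on hF = 7.066 gives T ≈ 343.5 K, at which ψ = 0.18.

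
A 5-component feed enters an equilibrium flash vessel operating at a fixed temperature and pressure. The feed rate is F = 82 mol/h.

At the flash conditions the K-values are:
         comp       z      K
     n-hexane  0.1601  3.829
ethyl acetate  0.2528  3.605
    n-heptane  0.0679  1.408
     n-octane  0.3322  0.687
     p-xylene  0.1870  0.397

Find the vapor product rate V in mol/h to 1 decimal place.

V = 67.8 mol/h

Let ψ = V/F and solve Σ zᵢ(Kᵢ−1)/(1+ψ(Kᵢ−1)) = 0.
Check two-phase: ΣzᵢKᵢ = 1.9224 > 1 and Σzᵢ/Kᵢ = 1.1147 > 1, so g(0) = 0.9224 > 0 and g(1) = -0.1147 < 0.
Iterate (Newton) starting at ψ = 0.5:
  ψ = 0.5000: g = 0.21190, g' = -0.7363 → ψ = 0.7878
  ψ = 0.7878: g = 0.02419, g' = -0.6176 → ψ = 0.8270
  ψ = 0.8270: g = -0.00010, g' = -0.6234 → ψ = 0.8268
Converged at ψ = 0.8268.
Then V = ψ·F = 0.8268·82 = 67.8 mol/h and L = F − V = 14.2 mol/h.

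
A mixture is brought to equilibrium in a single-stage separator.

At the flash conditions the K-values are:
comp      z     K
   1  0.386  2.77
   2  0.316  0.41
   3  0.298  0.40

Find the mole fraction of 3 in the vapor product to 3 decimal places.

Material balance + equilibrium reduce to Σ zᵢ(Kᵢ−1)/(1+ψ(Kᵢ−1)) = 0.
Feasibility: ΣzᵢKᵢ = 1.318, Σzᵢ/Kᵢ = 1.655 — both > 1, two phases present.
Iterate (Newton) starting at ψ = 0.5:
  ψ = 0.500: g = -0.1574, g' = -0.781 → ψ = 0.298
  ψ = 0.298: g = 0.0031, g' = -0.839 → ψ = 0.302
Converged at ψ = 0.302.
Compositions from xᵢ = zᵢ/(1+ψ(Kᵢ−1)), yᵢ = Kᵢxᵢ:
  1: x = 0.252, y = 0.697
  2: x = 0.385, y = 0.158
  3: x = 0.364, y = 0.146

y_3 = 0.146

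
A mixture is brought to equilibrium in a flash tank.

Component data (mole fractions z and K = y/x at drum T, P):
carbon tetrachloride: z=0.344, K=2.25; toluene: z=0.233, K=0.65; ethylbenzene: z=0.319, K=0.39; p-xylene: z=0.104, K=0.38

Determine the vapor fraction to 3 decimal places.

ψ = 0.135

Rachford–Rice: g(ψ) = Σ zᵢ(Kᵢ−1)/(1+ψ(Kᵢ−1)) = 0.
Feasibility: ΣzᵢKᵢ = 1.089, Σzᵢ/Kᵢ = 1.603 — both > 1, two phases present.
Newton–Raphson from ψ = 0.5:
  ψ = 0.500: g = -0.2077, g' = -0.575 → ψ = 0.139
  ψ = 0.139: g = -0.0025, g' = -0.611 → ψ = 0.135
Converged at ψ = 0.135.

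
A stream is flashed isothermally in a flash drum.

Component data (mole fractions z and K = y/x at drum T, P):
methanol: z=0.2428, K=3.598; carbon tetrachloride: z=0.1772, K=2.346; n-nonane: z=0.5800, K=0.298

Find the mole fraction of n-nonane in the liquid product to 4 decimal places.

x_n-nonane = 0.7397

Newton–Raphson from ψ = 0.49:
  ψ = 0.4900: g = -0.19942, g' = -1.0979 → ψ = 0.3084
  ψ = 0.3084: g = -0.00088, g' = -1.1311 → ψ = 0.3076
Converged at ψ = 0.3076.
Compositions from xᵢ = zᵢ/(1+ψ(Kᵢ−1)), yᵢ = Kᵢxᵢ:
  methanol: x = 0.1350, y = 0.4856
  carbon tetrachloride: x = 0.1253, y = 0.2940
  n-nonane: x = 0.7397, y = 0.2204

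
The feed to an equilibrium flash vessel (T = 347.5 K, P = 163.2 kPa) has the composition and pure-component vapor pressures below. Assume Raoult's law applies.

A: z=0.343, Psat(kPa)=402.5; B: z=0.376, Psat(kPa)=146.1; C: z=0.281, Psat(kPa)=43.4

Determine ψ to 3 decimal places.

Raoult's law: Kᵢ = Pᵢˢᵃᵗ/P = Pᵢˢᵃᵗ/163.2.
  K_A = 402.5/163.2 = 2.46630, K_B = 146.1/163.2 = 0.89522, K_C = 43.4/163.2 = 0.26593
Rachford–Rice: g(ψ) = Σ zᵢ(Kᵢ−1)/(1+ψ(Kᵢ−1)) = 0.
g(0) = ΣzᵢKᵢ − 1 = 0.257 and g(1) = 1 − Σzᵢ/Kᵢ = -0.616, so a root lies in (0, 1).
Newton–Raphson from ψ = 0.67:
  ψ = 0.670: g = -0.1946, g' = -0.779 → ψ = 0.420
  ψ = 0.420: g = -0.0283, g' = -0.603 → ψ = 0.373
Converged at ψ = 0.373.

ψ = 0.373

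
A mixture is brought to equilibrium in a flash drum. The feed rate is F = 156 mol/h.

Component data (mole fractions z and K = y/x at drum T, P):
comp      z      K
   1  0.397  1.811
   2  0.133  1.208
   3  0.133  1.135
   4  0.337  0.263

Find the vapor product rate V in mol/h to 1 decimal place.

Iterate (Newton) starting at ψ = 0.54:
  ψ = 0.540: g = -0.1470, g' = -0.638 → ψ = 0.310
  ψ = 0.310: g = -0.0212, g' = -0.481 → ψ = 0.266
  ψ = 0.266: g = -0.0003, g' = -0.467 → ψ = 0.265
Converged at ψ = 0.265.
Then V = ψ·F = 0.2648·156 = 41.3 mol/h and L = F − V = 114.7 mol/h.

V = 41.3 mol/h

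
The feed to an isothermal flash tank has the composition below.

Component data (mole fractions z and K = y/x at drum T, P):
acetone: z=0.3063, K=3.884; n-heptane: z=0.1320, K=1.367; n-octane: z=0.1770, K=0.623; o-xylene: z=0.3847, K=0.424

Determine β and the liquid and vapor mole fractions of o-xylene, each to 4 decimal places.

Rachford–Rice: g(β) = Σ zᵢ(Kᵢ−1)/(1+β(Kᵢ−1)) = 0.
Feasibility: ΣzᵢKᵢ = 1.6435, Σzᵢ/Kᵢ = 1.3668 — both > 1, two phases present.
Newton iteration, β⁰ = 0.39:
  β = 0.3900: g = 0.09411, g' = -0.8248 → β = 0.5041
  β = 0.5041: g = 0.00624, g' = -0.7276 → β = 0.5127
Converged at β = 0.5127.
Compositions from xᵢ = zᵢ/(1+β(Kᵢ−1)), yᵢ = Kᵢxᵢ:
  acetone: x = 0.1236, y = 0.4800
  n-heptane: x = 0.1111, y = 0.1519
  n-octane: x = 0.2194, y = 0.1367
  o-xylene: x = 0.5459, y = 0.2315

β = 0.5127, x_o-xylene = 0.5459, y_o-xylene = 0.2315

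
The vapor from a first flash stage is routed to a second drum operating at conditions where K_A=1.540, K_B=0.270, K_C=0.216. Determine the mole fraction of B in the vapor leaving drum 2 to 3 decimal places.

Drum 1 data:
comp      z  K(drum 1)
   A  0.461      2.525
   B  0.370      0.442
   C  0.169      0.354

Drum 1:
Material balance + equilibrium reduce to Σ zᵢ(Kᵢ−1)/(1+ψ₁(Kᵢ−1)) = 0.
Feasibility: ΣzᵢKᵢ = 1.387, Σzᵢ/Kᵢ = 1.497 — both > 1, two phases present.
Iterate (Newton) starting at ψ₁ = 0.4:
  ψ₁ = 0.400: g = 0.0237, g' = -0.733 → ψ₁ = 0.432
Converged at ψ₁ = 0.432.
Drum-1 compositions:
  A: x = 0.278, y = 0.701
  B: x = 0.488, y = 0.216
  C: x = 0.235, y = 0.083
Drum-2 feed = drum-1 vapor: z₂ = (0.7014, 0.2156, 0.0830).
Drum 2:
Iterate (Newton) starting at ψ₂ = 0.31:
  ψ₂ = 0.310: g = 0.0351, g' = -0.431 → ψ₂ = 0.391
  ψ₂ = 0.391: g = -0.0015, g' = -0.471 → ψ₂ = 0.388
Converged at ψ₂ = 0.388.
  A: x = 0.580, y = 0.893
  B: x = 0.301, y = 0.081
  C: x = 0.119, y = 0.026

y_B (drum 2) = 0.081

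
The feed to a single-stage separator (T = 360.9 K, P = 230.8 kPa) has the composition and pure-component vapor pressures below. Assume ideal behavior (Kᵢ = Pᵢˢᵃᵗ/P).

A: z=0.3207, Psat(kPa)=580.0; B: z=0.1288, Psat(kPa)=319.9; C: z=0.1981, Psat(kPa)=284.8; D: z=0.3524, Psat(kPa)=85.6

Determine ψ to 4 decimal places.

ψ = 0.5639

Raoult's law: Kᵢ = Pᵢˢᵃᵗ/P = Pᵢˢᵃᵗ/230.8.
  K_A = 580.0/230.8 = 2.512998, K_B = 319.9/230.8 = 1.386049, K_C = 284.8/230.8 = 1.233969, K_D = 85.6/230.8 = 0.370884
Material balance + equilibrium reduce to Σ zᵢ(Kᵢ−1)/(1+ψ(Kᵢ−1)) = 0.
g(0) = ΣzᵢKᵢ − 1 = 0.3596 and g(1) = 1 − Σzᵢ/Kᵢ = -0.3312, so a root lies in (0, 1).
Newton–Raphson from ψ = 0.5:
  ψ = 0.5000: g = 0.03597, g' = -0.5570 → ψ = 0.5646
  ψ = 0.5646: g = -0.00037, g' = -0.5704 → ψ = 0.5639
Converged at ψ = 0.5639.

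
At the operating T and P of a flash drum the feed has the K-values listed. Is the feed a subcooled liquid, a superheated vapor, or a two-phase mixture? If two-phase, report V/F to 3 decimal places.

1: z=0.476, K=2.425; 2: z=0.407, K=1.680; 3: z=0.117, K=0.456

ΣzᵢKᵢ = 1.891; Σzᵢ/Kᵢ = 0.695.
Since Σzᵢ/Kᵢ < 1 the mixture is above its dew point — single vapor phase.

superheated vapor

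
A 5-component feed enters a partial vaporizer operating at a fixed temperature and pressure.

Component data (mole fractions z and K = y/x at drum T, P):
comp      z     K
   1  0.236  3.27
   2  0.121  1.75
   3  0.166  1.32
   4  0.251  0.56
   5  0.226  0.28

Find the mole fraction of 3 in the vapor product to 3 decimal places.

y_3 = 0.191

Newton iteration, ψ⁰ = 0.34:
  ψ = 0.340: g = 0.0772, g' = -0.717 → ψ = 0.448
  ψ = 0.448: g = 0.0024, g' = -0.681 → ψ = 0.451
Converged at ψ = 0.451.
Compositions from xᵢ = zᵢ/(1+ψ(Kᵢ−1)), yᵢ = Kᵢxᵢ:
  1: x = 0.117, y = 0.381
  2: x = 0.090, y = 0.158
  3: x = 0.145, y = 0.191
  4: x = 0.313, y = 0.175
  5: x = 0.335, y = 0.094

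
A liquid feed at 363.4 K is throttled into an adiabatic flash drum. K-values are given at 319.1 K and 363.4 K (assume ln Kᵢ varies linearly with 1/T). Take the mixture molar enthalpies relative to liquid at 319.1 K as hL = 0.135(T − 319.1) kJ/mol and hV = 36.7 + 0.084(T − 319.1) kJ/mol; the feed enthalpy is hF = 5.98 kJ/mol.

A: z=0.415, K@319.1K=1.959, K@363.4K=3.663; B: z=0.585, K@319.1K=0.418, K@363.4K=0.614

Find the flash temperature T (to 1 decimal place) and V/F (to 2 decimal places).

Adiabatic flash: solve Rachford–Rice at each trial T, then check hF = ψ·hV(T) + (1−ψ)·hL(T).
  T = 319.1 K: K = (1.959, 0.418), RR gives ψ = 0.103, H_out = 3.782 kJ/mol
  T = 363.4 K: K = (3.663, 0.614), RR gives ψ = 0.855, H_out = 35.443 kJ/mol
  T = 341.2 K: K = (2.732, 0.513), RR gives ψ = 0.514, H_out = 21.265 kJ/mol
  T = 330.1 K: K = (2.325, 0.464), RR gives ψ = 0.333, H_out = 13.521 kJ/mol
  T = 324.6 K: K = (2.137, 0.441), RR gives ψ = 0.228, H_out = 9.040 kJ/mol
  T = 321.9 K: K = (2.048, 0.430), RR gives ψ = 0.170, H_out = 6.579 kJ/mol
  T = 320.5 K: K = (2.003, 0.424), RR gives ψ = 0.137, H_out = 5.216 kJ/mol
Linear interpolation between T = 320.5 (H_out = 5.216) and T = 321.9 (H_out = 6.579) on hF = 5.98 gives T ≈ 321.3 K, at which ψ = 0.16.

T = 321.3 K, V/F = 0.16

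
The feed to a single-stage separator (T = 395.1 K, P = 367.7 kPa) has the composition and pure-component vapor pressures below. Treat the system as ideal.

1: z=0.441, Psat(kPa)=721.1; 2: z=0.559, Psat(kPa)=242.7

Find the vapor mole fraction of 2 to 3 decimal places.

y_2 = 0.488

Raoult's law: Kᵢ = Pᵢˢᵃᵗ/P = Pᵢˢᵃᵗ/367.7.
  K_1 = 721.1/367.7 = 1.96111, K_2 = 242.7/367.7 = 0.66005
Binary case is linear: z₁(K₁−1)(1+ψ(K₂−1)) + z₂(K₂−1)(1+ψ(K₁−1)) = 0
⇒ ψ = [z₁(K₁−1)+z₂(K₂−1)] / [−(K₁−1)(K₂−1)] = 0.2338/0.3267 = 0.716
Compositions from xᵢ = zᵢ/(1+ψ(Kᵢ−1)), yᵢ = Kᵢxᵢ:
  1: x = 0.261, y = 0.512
  2: x = 0.739, y = 0.488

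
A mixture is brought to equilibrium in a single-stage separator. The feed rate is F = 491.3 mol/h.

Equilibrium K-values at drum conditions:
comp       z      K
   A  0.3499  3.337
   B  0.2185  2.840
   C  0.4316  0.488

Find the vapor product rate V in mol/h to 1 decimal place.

Rachford–Rice: g(ψ) = Σ zᵢ(Kᵢ−1)/(1+ψ(Kᵢ−1)) = 0.
Feasibility: ΣzᵢKᵢ = 1.9988, Σzᵢ/Kᵢ = 1.0662 — both > 1, two phases present.
Newton iteration, ψ⁰ = 0.5:
  ψ = 0.5000: g = 0.28947, g' = -0.8115 → ψ = 0.8567
  ψ = 0.8567: g = 0.03477, g' = -0.6825 → ψ = 0.9077
  ψ = 0.9077: g = -0.00028, g' = -0.6948 → ψ = 0.9073
Converged at ψ = 0.9073.
Then V = ψ·F = 0.9073·491.3 = 445.7 mol/h and L = F − V = 45.6 mol/h.

V = 445.7 mol/h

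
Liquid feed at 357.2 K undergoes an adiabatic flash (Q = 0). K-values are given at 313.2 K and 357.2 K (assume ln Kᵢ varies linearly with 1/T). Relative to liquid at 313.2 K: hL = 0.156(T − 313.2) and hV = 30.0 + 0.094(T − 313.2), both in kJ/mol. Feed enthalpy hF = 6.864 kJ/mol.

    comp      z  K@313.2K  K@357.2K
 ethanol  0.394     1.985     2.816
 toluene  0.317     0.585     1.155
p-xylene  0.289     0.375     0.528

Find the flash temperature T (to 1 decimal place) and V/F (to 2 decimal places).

Adiabatic flash: solve Rachford–Rice at each trial T, then check hF = ψ·hV(T) + (1−ψ)·hL(T).
  T = 313.2 K: K = (1.985, 0.585, 0.375), RR gives ψ = 0.147, H_out = 4.410 kJ/mol
  T = 357.2 K: K = (2.816, 1.155, 0.528), RR gives ψ = 1.000, H_out = 34.136 kJ/mol
  T = 335.2 K: K = (2.392, 0.841, 0.450), RR gives ψ = 0.613, H_out = 20.990 kJ/mol
  T = 324.2 K: K = (2.186, 0.706, 0.412), RR gives ψ = 0.376, H_out = 12.741 kJ/mol
  T = 318.7 K: K = (2.085, 0.643, 0.393), RR gives ψ = 0.261, H_out = 8.610 kJ/mol
  T = 315.9 K: K = (2.034, 0.613, 0.384), RR gives ψ = 0.203, H_out = 6.487 kJ/mol
  T = 317.3 K: K = (2.059, 0.628, 0.389), RR gives ψ = 0.232, H_out = 7.551 kJ/mol
Linear interpolation between T = 315.9 (H_out = 6.487) and T = 317.3 (H_out = 7.551) on hF = 6.864 gives T ≈ 316.4 K, at which ψ = 0.21.

T = 316.4 K, V/F = 0.21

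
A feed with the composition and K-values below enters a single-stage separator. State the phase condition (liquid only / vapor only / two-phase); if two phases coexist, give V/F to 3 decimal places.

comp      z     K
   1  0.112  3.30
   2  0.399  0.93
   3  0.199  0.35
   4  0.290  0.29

ΣzᵢKᵢ = 0.894; Σzᵢ/Kᵢ = 2.032.
Since ΣzᵢKᵢ < 1 the mixture is below its bubble point — single liquid phase.

liquid only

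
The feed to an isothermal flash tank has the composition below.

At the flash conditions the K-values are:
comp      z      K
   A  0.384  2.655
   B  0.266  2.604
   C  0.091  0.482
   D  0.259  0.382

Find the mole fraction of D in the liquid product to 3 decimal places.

x_D = 0.566

Rachford–Rice: g(ψ) = Σ zᵢ(Kᵢ−1)/(1+ψ(Kᵢ−1)) = 0.
Check two-phase: ΣzᵢKᵢ = 1.855 > 1 and Σzᵢ/Kᵢ = 1.114 > 1, so g(0) = 0.855 > 0 and g(1) = -0.114 < 0.
Iterate (Newton) starting at ψ = 0.5:
  ψ = 0.500: g = 0.2893, g' = -0.777 → ψ = 0.872
  ψ = 0.872: g = 0.0048, g' = -0.842 → ψ = 0.878
Converged at ψ = 0.878.
Compositions from xᵢ = zᵢ/(1+ψ(Kᵢ−1)), yᵢ = Kᵢxᵢ:
  A: x = 0.157, y = 0.416
  B: x = 0.110, y = 0.288
  C: x = 0.167, y = 0.080
  D: x = 0.566, y = 0.216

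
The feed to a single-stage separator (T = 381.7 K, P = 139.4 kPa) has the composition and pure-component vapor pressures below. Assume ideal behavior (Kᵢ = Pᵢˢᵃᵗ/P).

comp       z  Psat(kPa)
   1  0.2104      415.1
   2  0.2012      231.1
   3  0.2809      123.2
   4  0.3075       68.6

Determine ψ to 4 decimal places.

Raoult's law: Kᵢ = Pᵢˢᵃᵗ/P = Pᵢˢᵃᵗ/139.4.
  K_1 = 415.1/139.4 = 2.977762, K_2 = 231.1/139.4 = 1.657819, K_3 = 123.2/139.4 = 0.883788, K_4 = 68.6/139.4 = 0.492109
Rachford–Rice: g(ψ) = Σ zᵢ(Kᵢ−1)/(1+ψ(Kᵢ−1)) = 0.
Feasibility: ΣzᵢKᵢ = 1.3597, Σzᵢ/Kᵢ = 1.1347 — both > 1, two phases present.
Iterate (Newton) starting at ψ = 0.5:
  ψ = 0.5000: g = 0.06482, g' = -0.4041 → ψ = 0.6604
  ψ = 0.6604: g = 0.00236, g' = -0.3811 → ψ = 0.6666
Converged at ψ = 0.6666.

ψ = 0.6666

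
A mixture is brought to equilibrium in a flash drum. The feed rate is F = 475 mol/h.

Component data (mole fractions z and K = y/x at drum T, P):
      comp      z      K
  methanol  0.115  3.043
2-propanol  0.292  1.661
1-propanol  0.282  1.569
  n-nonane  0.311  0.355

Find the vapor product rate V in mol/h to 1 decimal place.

V = 314.9 mol/h

Newton–Raphson from ψ = 0.49:
  ψ = 0.490: g = 0.0954, g' = -0.525 → ψ = 0.672
  ψ = 0.672: g = -0.0051, g' = -0.597 → ψ = 0.663
Converged at ψ = 0.663.
Then V = ψ·F = 0.6630·475 = 314.9 mol/h and L = F − V = 160.1 mol/h.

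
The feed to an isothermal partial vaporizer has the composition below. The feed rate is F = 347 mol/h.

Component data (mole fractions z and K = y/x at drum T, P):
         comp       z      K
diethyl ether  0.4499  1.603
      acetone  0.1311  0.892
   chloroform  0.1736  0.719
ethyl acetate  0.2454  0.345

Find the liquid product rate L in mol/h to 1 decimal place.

L = 288.6 mol/h

Newton iteration, V/F⁰ = 0.5:
  V/F = 0.5000: g = -0.10229, g' = -0.3496 → V/F = 0.2074
  V/F = 0.2074: g = -0.01116, g' = -0.2873 → V/F = 0.1686
  V/F = 0.1686: g = -0.00006, g' = -0.2845 → V/F = 0.1684
Converged at V/F = 0.1684.
Then V = V/F·F = 0.1684·347 = 58.4 mol/h and L = F − V = 288.6 mol/h.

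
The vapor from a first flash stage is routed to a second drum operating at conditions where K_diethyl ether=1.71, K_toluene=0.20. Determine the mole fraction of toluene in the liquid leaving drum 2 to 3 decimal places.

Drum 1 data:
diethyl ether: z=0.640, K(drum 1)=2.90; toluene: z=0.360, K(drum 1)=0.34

Drum 1:
Let ψ₁ = V/F and solve Σ zᵢ(Kᵢ−1)/(1+ψ₁(Kᵢ−1)) = 0.
g(0) = ΣzᵢKᵢ − 1 = 0.978 and g(1) = 1 − Σzᵢ/Kᵢ = -0.280, so a root lies in (0, 1).
Binary case is linear: z₁(K₁−1)(1+ψ₁(K₂−1)) + z₂(K₂−1)(1+ψ₁(K₁−1)) = 0
⇒ ψ₁ = [z₁(K₁−1)+z₂(K₂−1)] / [−(K₁−1)(K₂−1)] = 0.9784/1.2540 = 0.780
Drum-1 compositions:
  diethyl ether: x = 0.258, y = 0.748
  toluene: x = 0.742, y = 0.252
Drum-2 feed = drum-1 vapor: z₂ = (0.7477, 0.2523).
Drum 2:
Binary case is linear: z₁(K₁−1)(1+ψ₂(K₂−1)) + z₂(K₂−1)(1+ψ₂(K₁−1)) = 0
⇒ ψ₂ = [z₁(K₁−1)+z₂(K₂−1)] / [−(K₁−1)(K₂−1)] = 0.3290/0.5680 = 0.579
  diethyl ether: x = 0.530, y = 0.906
  toluene: x = 0.470, y = 0.094

x_toluene (drum 2) = 0.470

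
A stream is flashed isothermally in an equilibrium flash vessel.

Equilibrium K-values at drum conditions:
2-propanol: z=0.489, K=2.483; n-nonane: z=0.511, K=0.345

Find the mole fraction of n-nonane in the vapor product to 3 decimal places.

y_n-nonane = 0.239

Rachford–Rice: g(V/F) = Σ zᵢ(Kᵢ−1)/(1+V/F(Kᵢ−1)) = 0.
Feasibility: ΣzᵢKᵢ = 1.390, Σzᵢ/Kᵢ = 1.678 — both > 1, two phases present.
Newton iteration, V/F⁰ = 0.5:
  V/F = 0.500: g = -0.0813, g' = -0.839 → V/F = 0.403
  V/F = 0.403: g = -0.0010, g' = -0.826 → V/F = 0.402
Converged at V/F = 0.402.
Compositions from xᵢ = zᵢ/(1+V/F(Kᵢ−1)), yᵢ = Kᵢxᵢ:
  2-propanol: x = 0.306, y = 0.761
  n-nonane: x = 0.694, y = 0.239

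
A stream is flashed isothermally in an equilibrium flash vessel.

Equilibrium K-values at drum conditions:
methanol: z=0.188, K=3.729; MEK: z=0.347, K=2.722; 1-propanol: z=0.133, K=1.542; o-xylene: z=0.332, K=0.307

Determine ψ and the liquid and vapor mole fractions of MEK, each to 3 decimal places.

ψ = 0.751, x_MEK = 0.151, y_MEK = 0.412

Material balance + equilibrium reduce to Σ zᵢ(Kᵢ−1)/(1+ψ(Kᵢ−1)) = 0.
Feasibility: ΣzᵢKᵢ = 1.953, Σzᵢ/Kᵢ = 1.346 — both > 1, two phases present.
Iterate (Newton) starting at ψ = 0.5:
  ψ = 0.500: g = 0.2427, g' = -0.945 → ψ = 0.757
  ψ = 0.757: g = -0.0059, g' = -1.068 → ψ = 0.751
Converged at ψ = 0.751.
Compositions from xᵢ = zᵢ/(1+ψ(Kᵢ−1)), yᵢ = Kᵢxᵢ:
  methanol: x = 0.062, y = 0.230
  MEK: x = 0.151, y = 0.412
  1-propanol: x = 0.095, y = 0.146
  o-xylene: x = 0.693, y = 0.213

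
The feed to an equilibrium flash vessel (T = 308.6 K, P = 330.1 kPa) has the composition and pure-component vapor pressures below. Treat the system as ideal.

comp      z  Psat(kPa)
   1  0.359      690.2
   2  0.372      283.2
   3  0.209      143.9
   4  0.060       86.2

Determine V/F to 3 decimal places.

Raoult's law: Kᵢ = Pᵢˢᵃᵗ/P = Pᵢˢᵃᵗ/330.1.
  K_1 = 690.2/330.1 = 2.09088, K_2 = 283.2/330.1 = 0.85792, K_3 = 143.9/330.1 = 0.43593, K_4 = 86.2/330.1 = 0.26113
Material balance + equilibrium reduce to Σ zᵢ(Kᵢ−1)/(1+V/F(Kᵢ−1)) = 0.
g(0) = ΣzᵢKᵢ − 1 = 0.177 and g(1) = 1 − Σzᵢ/Kᵢ = -0.315, so a root lies in (0, 1).
Iterate (Newton) starting at V/F = 0.5:
  V/F = 0.500: g = -0.0380, g' = -0.399 → V/F = 0.405
  V/F = 0.405: g = -0.0004, g' = -0.392 → V/F = 0.404
Converged at V/F = 0.404.

V/F = 0.404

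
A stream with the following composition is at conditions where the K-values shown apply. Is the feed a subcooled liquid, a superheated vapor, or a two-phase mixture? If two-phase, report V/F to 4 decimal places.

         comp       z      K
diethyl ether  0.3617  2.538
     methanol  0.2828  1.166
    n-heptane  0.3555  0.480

ΣzᵢKᵢ = 1.4184; Σzᵢ/Kᵢ = 1.1257.
Both exceed 1, so a two-phase solution exists.
Let ψ = V/F and solve Σ zᵢ(Kᵢ−1)/(1+ψ(Kᵢ−1)) = 0.
Iterate (Newton) starting at ψ = 0.3:
  ψ = 0.3000: g = 0.20635, g' = -0.5426 → ψ = 0.6803
  ψ = 0.6803: g = 0.02799, g' = -0.4408 → ψ = 0.7438
  ψ = 0.7438: g = -0.00019, g' = -0.4479 → ψ = 0.7434
Converged at ψ = 0.7434.

two-phase, V/F = 0.7434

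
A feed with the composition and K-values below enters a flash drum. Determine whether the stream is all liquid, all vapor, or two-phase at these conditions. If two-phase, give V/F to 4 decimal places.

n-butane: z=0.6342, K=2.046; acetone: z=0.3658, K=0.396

ΣzᵢKᵢ = 1.4424; Σzᵢ/Kᵢ = 1.2337.
Both exceed 1, so a two-phase solution exists.
Let ψ = V/F and solve Σ zᵢ(Kᵢ−1)/(1+ψ(Kᵢ−1)) = 0.
Newton–Raphson from ψ = 0.5:
  ψ = 0.5000: g = 0.11903, g' = -0.5731 → ψ = 0.7077
  ψ = 0.7077: g = -0.00471, g' = -0.6362 → ψ = 0.7003
Converged at ψ = 0.7003.

two-phase, V/F = 0.7003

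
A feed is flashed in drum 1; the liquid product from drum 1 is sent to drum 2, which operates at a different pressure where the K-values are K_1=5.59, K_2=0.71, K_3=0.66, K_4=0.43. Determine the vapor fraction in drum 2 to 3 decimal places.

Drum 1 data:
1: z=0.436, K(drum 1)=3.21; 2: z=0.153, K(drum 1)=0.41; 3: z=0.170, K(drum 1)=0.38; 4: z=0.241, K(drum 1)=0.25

Drum 1:
Rachford–Rice: g(ψ₁) = Σ zᵢ(Kᵢ−1)/(1+ψ₁(Kᵢ−1)) = 0.
Check two-phase: ΣzᵢKᵢ = 1.587 > 1 and Σzᵢ/Kᵢ = 1.920 > 1, so g(0) = 0.587 > 0 and g(1) = -0.920 < 0.
Newton iteration, ψ₁⁰ = 0.5:
  ψ₁ = 0.500: g = -0.1122, g' = -1.072 → ψ₁ = 0.395
Converged at ψ₁ = 0.395.
Drum-1 compositions:
  1: x = 0.233, y = 0.747
  2: x = 0.200, y = 0.082
  3: x = 0.225, y = 0.086
  4: x = 0.343, y = 0.086
Drum-2 feed = drum-1 liquid: z₂ = (0.2327, 0.1995, 0.2252, 0.3426).
Drum 2:
Rachford–Rice: g(ψ₂) = Σ zᵢ(Kᵢ−1)/(1+ψ₂(Kᵢ−1)) = 0.
Check two-phase: ΣzᵢKᵢ = 1.738 > 1 and Σzᵢ/Kᵢ = 1.461 > 1, so g(0) = 0.738 > 0 and g(1) = -0.461 < 0.
Iterate (Newton) starting at ψ₂ = 0.47:
  ψ₂ = 0.470: g = -0.0865, g' = -0.759 → ψ₂ = 0.356
  ψ₂ = 0.356: g = 0.0089, g' = -0.936 → ψ₂ = 0.365
  ψ₂ = 0.365: g = 0.0001, g' = -0.916 → ψ₂ = 0.366
Converged at ψ₂ = 0.366.
  1: x = 0.087, y = 0.486
  2: x = 0.223, y = 0.158
  3: x = 0.257, y = 0.170
  4: x = 0.433, y = 0.186

V/F (drum 2) = 0.366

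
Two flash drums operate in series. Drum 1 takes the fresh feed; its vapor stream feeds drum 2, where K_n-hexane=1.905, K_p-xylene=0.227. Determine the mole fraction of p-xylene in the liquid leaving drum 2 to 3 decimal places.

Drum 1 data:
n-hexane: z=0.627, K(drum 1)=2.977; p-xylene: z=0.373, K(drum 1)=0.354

x_p-xylene (drum 2) = 0.539

Drum 1:
Binary case is linear: z₁(K₁−1)(1+ψ₁(K₂−1)) + z₂(K₂−1)(1+ψ₁(K₁−1)) = 0
⇒ ψ₁ = [z₁(K₁−1)+z₂(K₂−1)] / [−(K₁−1)(K₂−1)] = 0.9986/1.2771 = 0.782
Drum-1 compositions:
  n-hexane: x = 0.246, y = 0.733
  p-xylene: x = 0.754, y = 0.267
Drum-2 feed = drum-1 vapor: z₂ = (0.7332, 0.2668).
Drum 2:
Let ψ₂ = V/F and solve Σ zᵢ(Kᵢ−1)/(1+ψ₂(Kᵢ−1)) = 0.
g(0) = ΣzᵢKᵢ − 1 = 0.457 and g(1) = 1 − Σzᵢ/Kᵢ = -0.560, so a root lies in (0, 1).
Binary case is linear: z₁(K₁−1)(1+ψ₂(K₂−1)) + z₂(K₂−1)(1+ψ₂(K₁−1)) = 0
⇒ ψ₂ = [z₁(K₁−1)+z₂(K₂−1)] / [−(K₁−1)(K₂−1)] = 0.4573/0.6996 = 0.654
  n-hexane: x = 0.461, y = 0.878
  p-xylene: x = 0.539, y = 0.122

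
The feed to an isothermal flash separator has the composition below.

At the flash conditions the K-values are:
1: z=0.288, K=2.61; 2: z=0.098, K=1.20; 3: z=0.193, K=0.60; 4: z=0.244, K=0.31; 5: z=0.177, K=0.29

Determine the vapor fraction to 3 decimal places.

ψ = 0.127

Material balance + equilibrium reduce to Σ zᵢ(Kᵢ−1)/(1+ψ(Kᵢ−1)) = 0.
g(0) = ΣzᵢKᵢ − 1 = 0.112 and g(1) = 1 − Σzᵢ/Kᵢ = -0.911, so a root lies in (0, 1).
Iterate (Newton) starting at ψ = 0.54:
  ψ = 0.540: g = -0.3049, g' = -0.797 → ψ = 0.157
  ψ = 0.157: g = -0.0238, g' = -0.773 → ψ = 0.127
Converged at ψ = 0.127.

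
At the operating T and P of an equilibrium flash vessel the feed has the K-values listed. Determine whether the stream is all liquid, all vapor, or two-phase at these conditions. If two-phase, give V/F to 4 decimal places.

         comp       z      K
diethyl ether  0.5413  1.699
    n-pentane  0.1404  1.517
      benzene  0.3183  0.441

two-phase, V/F = 0.7363

ΣzᵢKᵢ = 1.2730; Σzᵢ/Kᵢ = 1.1329.
Both exceed 1, so a two-phase solution exists.
Newton–Raphson from ψ = 0.5:
  ψ = 0.5000: g = 0.09110, g' = -0.3605 → ψ = 0.7527
  ψ = 0.7527: g = -0.00700, g' = -0.4294 → ψ = 0.7364
  ψ = 0.7364: g = -0.00006, g' = -0.4223 → ψ = 0.7363
Converged at ψ = 0.7363.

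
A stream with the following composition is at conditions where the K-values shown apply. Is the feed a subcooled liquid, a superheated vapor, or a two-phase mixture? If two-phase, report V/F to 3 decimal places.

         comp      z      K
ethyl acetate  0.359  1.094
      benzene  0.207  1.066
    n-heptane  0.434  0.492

ΣzᵢKᵢ = 0.827; Σzᵢ/Kᵢ = 1.404.
Since ΣzᵢKᵢ < 1 the mixture is below its bubble point — single liquid phase.

subcooled liquid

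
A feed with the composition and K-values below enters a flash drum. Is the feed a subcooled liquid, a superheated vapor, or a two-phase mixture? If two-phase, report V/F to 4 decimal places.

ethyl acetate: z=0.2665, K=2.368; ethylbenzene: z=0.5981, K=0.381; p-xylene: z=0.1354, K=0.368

ΣzᵢKᵢ = 0.9088; Σzᵢ/Kᵢ = 2.0503.
Since ΣzᵢKᵢ < 1 the mixture is below its bubble point — single liquid phase.

subcooled liquid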